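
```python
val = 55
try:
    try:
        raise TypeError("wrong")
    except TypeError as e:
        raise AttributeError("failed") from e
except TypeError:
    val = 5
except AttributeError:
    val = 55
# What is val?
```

Step-by-step execution trace:
1. Inner try raises TypeError; inner `except TypeError as e` catches it.
2. `raise AttributeError(...) from e` raises AttributeError (TypeError is attached as __cause__, but only AttributeError is active).
3. Outer `except TypeError` does not match AttributeError; skipped.
4. Outer `except AttributeError` matches → val = 55.
Result: 55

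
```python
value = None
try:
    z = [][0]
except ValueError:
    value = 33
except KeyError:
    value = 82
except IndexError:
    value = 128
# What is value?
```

Step-by-step execution trace:
1. `z = [][0]` raises IndexError.
2. `except ValueError` does not match IndexError; skipped.
3. `except KeyError` does not match IndexError; skipped.
4. `except IndexError` matches → value = 128.
Result: 128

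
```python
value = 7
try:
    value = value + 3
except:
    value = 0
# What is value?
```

Step-by-step execution trace:
1. value starts at 7.
2. try: `value = value + 3` → value = 10. No exception raised.
3. `except` is skipped.
Result: 10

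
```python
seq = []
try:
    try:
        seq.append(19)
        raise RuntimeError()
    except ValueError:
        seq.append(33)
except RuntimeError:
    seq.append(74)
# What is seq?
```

Step-by-step execution trace:
1. Inner try: `seq.append(19)` → seq = [19].
2. `raise RuntimeError()` raises RuntimeError.
3. Inner `except ValueError` does not match RuntimeError; exception propagates to outer try.
4. Outer `except RuntimeError` matches → `seq.append(74)` → seq = [19, 74].
Result: [19, 74]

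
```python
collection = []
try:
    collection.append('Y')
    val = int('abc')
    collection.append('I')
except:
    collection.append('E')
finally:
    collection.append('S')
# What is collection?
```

Step-by-step execution trace:
1. try: `collection.append('Y')` → collection = ['Y'].
2. `val = int('abc')` raises ValueError; `collection.append('I')` is not reached.
3. bare `except` matches → `collection.append('E')` → collection = ['Y', 'E'].
4. finally always runs: `collection.append('S')` → collection = ['Y', 'E', 'S'].
Result: ['Y', 'E', 'S']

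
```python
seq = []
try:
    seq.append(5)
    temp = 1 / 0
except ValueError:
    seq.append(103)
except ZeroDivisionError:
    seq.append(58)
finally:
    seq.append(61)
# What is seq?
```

Step-by-step execution trace:
1. try: `seq.append(5)` → seq = [5].
2. `temp = 1 / 0` raises ZeroDivisionError.
3. `except ValueError` does not match ZeroDivisionError; skipped.
4. `except ZeroDivisionError` matches → `seq.append(58)` → seq = [5, 58].
5. finally always runs: `seq.append(61)` → seq = [5, 58, 61].
Result: [5, 58, 61]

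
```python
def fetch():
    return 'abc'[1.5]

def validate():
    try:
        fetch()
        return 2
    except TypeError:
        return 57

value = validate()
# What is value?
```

Step-by-step execution trace:
1. `validate()` calls `fetch()`.
2. `fetch()` evaluates `'abc'[1.5]`, which raises TypeError; it propagates to the caller.
3. `return 2` is not reached.
4. `except TypeError` in validate matches → returns 57.
5. value = 57.
Result: 57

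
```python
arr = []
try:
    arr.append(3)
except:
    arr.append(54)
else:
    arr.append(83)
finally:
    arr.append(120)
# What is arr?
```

Step-by-step execution trace:
1. try: `arr.append(3)` → arr = [3]. No exception raised.
2. `except` is skipped.
3. `else` runs: `arr.append(83)` → arr = [3, 83].
4. `finally` always runs: `arr.append(120)` → arr = [3, 83, 120].
Result: [3, 83, 120]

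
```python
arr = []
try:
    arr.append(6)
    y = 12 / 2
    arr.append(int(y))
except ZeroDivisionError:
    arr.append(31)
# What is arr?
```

Step-by-step execution trace:
1. try: `arr.append(6)` → arr = [6].
2. `y = 12 / 2` → y = 6.0. No exception raised.
3. `arr.append(int(y))` → arr = [6, 6].
4. `except ZeroDivisionError` is skipped (no exception was raised).
Result: [6, 6]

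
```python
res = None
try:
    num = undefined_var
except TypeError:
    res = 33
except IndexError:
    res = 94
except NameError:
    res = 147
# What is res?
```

Step-by-step execution trace:
1. `num = undefined_var` raises NameError.
2. `except TypeError` does not match NameError; skipped.
3. `except IndexError` does not match NameError; skipped.
4. `except NameError` matches → res = 147.
Result: 147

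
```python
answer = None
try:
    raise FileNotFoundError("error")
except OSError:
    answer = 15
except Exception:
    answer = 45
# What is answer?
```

Step-by-step execution trace:
1. `raise FileNotFoundError(...)` raises FileNotFoundError.
2. `except OSError` matches (FileNotFoundError is a subclass of OSError) → answer = 15.
3. `except Exception` is not reached.
Result: 15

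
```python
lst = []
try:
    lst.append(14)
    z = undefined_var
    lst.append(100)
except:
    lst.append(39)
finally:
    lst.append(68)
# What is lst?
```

Step-by-step execution trace:
1. try: `lst.append(14)` → lst = [14].
2. `z = undefined_var` raises NameError; `lst.append(100)` is not reached.
3. bare `except` matches → `lst.append(39)` → lst = [14, 39].
4. finally always runs: `lst.append(68)` → lst = [14, 39, 68].
Result: [14, 39, 68]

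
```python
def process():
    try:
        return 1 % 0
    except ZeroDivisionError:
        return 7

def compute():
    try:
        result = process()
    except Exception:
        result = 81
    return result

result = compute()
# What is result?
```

Step-by-step execution trace:
1. `compute()` calls `process()`.
2. In process: `1 % 0` raises ZeroDivisionError; `except ZeroDivisionError` catches it → returns 7.
3. In compute: `result = process()` → result = 7. No exception reaches compute.
4. `except Exception` is skipped; compute returns 7.
5. result = 7.
Result: 7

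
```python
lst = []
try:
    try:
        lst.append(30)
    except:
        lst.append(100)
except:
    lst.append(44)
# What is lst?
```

Step-by-step execution trace:
1. Inner try: `lst.append(30)` → lst = [30]. No exception raised.
2. Inner `except` is skipped.
3. Inner try completes normally; outer `except` is skipped.
Result: [30]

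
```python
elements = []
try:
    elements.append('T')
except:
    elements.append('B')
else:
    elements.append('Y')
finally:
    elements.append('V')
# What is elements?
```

Step-by-step execution trace:
1. try: `elements.append('T')` → elements = ['T']. No exception raised.
2. `except` is skipped.
3. `else` runs: `elements.append('Y')` → elements = ['T', 'Y'].
4. `finally` always runs: `elements.append('V')` → elements = ['T', 'Y', 'V'].
Result: ['T', 'Y', 'V']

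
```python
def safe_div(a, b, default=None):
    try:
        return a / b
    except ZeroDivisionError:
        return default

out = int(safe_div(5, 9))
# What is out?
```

Step-by-step execution trace:
1. `safe_div(5, 9)` enters try: `return 5 / 9` → returns 0.5555555555555556. No exception raised.
2. `except ZeroDivisionError` is skipped.
3. `int(0.5555555555555556)` → 0 → out = 0.
Result: 0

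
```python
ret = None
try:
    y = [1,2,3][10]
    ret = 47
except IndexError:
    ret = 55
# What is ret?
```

Step-by-step execution trace:
1. `y = [1,2,3][10]` raises IndexError.
2. `ret = 47` is not reached.
3. `except IndexError` matches → ret = 55.
Result: 55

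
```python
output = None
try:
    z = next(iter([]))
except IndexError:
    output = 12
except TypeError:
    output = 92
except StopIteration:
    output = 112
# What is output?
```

Step-by-step execution trace:
1. `z = next(iter([]))` raises StopIteration.
2. `except IndexError` does not match StopIteration; skipped.
3. `except TypeError` does not match StopIteration; skipped.
4. `except StopIteration` matches → output = 112.
Result: 112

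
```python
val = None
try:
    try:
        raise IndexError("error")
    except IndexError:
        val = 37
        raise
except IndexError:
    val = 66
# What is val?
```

Step-by-step execution trace:
1. Inner try: `raise IndexError("error")` raises IndexError.
2. Inner `except IndexError` matches → val = 37.
3. bare `raise` re-raises the same IndexError.
4. Outer `except IndexError` matches → val = 66.
Result: 66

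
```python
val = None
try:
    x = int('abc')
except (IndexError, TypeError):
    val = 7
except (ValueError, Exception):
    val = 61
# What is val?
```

Step-by-step execution trace:
1. `x = int('abc')` raises ValueError.
2. `except (IndexError, TypeError)` does not match ValueError; skipped.
3. `except (ValueError, Exception)` matches (ValueError is in the tuple) → val = 61.
Result: 61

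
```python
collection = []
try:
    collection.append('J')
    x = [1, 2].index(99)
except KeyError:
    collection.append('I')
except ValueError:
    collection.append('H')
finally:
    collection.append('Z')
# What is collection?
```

Step-by-step execution trace:
1. try: `collection.append('J')` → collection = ['J'].
2. `x = [1, 2].index(99)` raises ValueError.
3. `except KeyError` does not match ValueError; skipped.
4. `except ValueError` matches → `collection.append('H')` → collection = ['J', 'H'].
5. finally always runs: `collection.append('Z')` → collection = ['J', 'H', 'Z'].
Result: ['J', 'H', 'Z']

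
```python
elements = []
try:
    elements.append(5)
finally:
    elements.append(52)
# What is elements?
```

Step-by-step execution trace:
1. try: `elements.append(5)` → elements = [5].
2. The try body completes without raising.
3. finally always runs: `elements.append(52)` → elements = [5, 52].
Result: [5, 52]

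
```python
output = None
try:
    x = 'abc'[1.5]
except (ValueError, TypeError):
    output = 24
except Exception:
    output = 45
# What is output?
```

Step-by-step execution trace:
1. `x = 'abc'[1.5]` raises TypeError.
2. `except (ValueError, TypeError)` matches (TypeError is in the tuple) → output = 24.
3. `except Exception` is not reached.
Result: 24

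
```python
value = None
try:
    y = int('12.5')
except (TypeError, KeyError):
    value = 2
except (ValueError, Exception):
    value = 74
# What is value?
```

Step-by-step execution trace:
1. `y = int('12.5')` raises ValueError.
2. `except (TypeError, KeyError)` does not match ValueError; skipped.
3. `except (ValueError, Exception)` matches (ValueError is in the tuple) → value = 74.
Result: 74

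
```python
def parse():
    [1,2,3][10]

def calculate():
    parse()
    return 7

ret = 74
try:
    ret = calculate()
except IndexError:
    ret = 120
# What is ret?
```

Step-by-step execution trace:
1. ret starts at 74.
2. try: `calculate()` calls `parse()`.
3. `parse()` evaluates `[1,2,3][10]`, which raises IndexError; it propagates through calculate (uncaught).
4. `return 7` in calculate is not reached; the assignment to ret does not complete.
5. `except IndexError` matches → ret = 120.
Result: 120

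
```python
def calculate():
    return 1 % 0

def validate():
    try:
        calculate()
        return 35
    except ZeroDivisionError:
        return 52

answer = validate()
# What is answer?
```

Step-by-step execution trace:
1. `validate()` calls `calculate()`.
2. `calculate()` evaluates `1 % 0`, which raises ZeroDivisionError; it propagates to the caller.
3. `return 35` is not reached.
4. `except ZeroDivisionError` in validate matches → returns 52.
5. answer = 52.
Result: 52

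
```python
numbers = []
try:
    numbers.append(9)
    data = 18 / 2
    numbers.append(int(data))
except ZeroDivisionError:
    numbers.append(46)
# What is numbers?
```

Step-by-step execution trace:
1. try: `numbers.append(9)` → numbers = [9].
2. `data = 18 / 2` → data = 9.0. No exception raised.
3. `numbers.append(int(data))` → numbers = [9, 9].
4. `except ZeroDivisionError` is skipped (no exception was raised).
Result: [9, 9]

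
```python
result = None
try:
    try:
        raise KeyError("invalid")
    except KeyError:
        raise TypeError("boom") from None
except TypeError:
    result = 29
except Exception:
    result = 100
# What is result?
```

Step-by-step execution trace:
1. Inner try raises KeyError; inner `except KeyError` catches it.
2. `raise TypeError(...) from None` raises TypeError (from None suppresses __context__, but the active exception is still TypeError).
3. Outer `except TypeError` matches → result = 29.
4. `except Exception` is not reached.
Result: 29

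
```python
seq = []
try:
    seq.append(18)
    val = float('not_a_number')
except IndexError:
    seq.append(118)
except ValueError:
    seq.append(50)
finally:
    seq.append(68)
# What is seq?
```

Step-by-step execution trace:
1. try: `seq.append(18)` → seq = [18].
2. `val = float('not_a_number')` raises ValueError.
3. `except IndexError` does not match ValueError; skipped.
4. `except ValueError` matches → `seq.append(50)` → seq = [18, 50].
5. finally always runs: `seq.append(68)` → seq = [18, 50, 68].
Result: [18, 50, 68]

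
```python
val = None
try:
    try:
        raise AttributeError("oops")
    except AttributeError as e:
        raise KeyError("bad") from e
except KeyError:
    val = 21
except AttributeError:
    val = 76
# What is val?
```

Step-by-step execution trace:
1. Inner try raises AttributeError; inner `except AttributeError as e` catches it.
2. `raise KeyError(...) from e` raises KeyError (AttributeError is attached as __cause__, but only KeyError is active).
3. Outer `except KeyError` matches → val = 21.
4. `except AttributeError` is not reached.
Result: 21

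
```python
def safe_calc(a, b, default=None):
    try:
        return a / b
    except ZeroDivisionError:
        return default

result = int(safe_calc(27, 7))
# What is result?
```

Step-by-step execution trace:
1. `safe_calc(27, 7)` enters try: `return 27 / 7` → returns 3.857142857142857. No exception raised.
2. `except ZeroDivisionError` is skipped.
3. `int(3.857142857142857)` → 3 → result = 3.
Result: 3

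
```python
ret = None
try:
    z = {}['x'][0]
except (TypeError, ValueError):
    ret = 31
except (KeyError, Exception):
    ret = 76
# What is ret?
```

Step-by-step execution trace:
1. `z = {}['x'][0]` raises KeyError.
2. `except (TypeError, ValueError)` does not match KeyError; skipped.
3. `except (KeyError, Exception)` matches (KeyError is in the tuple) → ret = 76.
Result: 76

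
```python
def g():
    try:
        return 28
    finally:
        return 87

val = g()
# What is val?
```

Step-by-step execution trace:
1. `g()` enters try: `return 28` sets pending return value 28.
2. Before returning, `finally: return 87` runs and overrides the pending return.
3. g() returns 87 → val = 87.
Result: 87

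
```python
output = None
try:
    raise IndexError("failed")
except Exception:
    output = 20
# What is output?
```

Step-by-step execution trace:
1. `raise IndexError(...)` raises IndexError.
2. `except Exception` matches (IndexError is a subclass of Exception) → output = 20.
Result: 20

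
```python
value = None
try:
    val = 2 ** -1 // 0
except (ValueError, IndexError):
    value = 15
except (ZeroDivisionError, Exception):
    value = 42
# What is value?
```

Step-by-step execution trace:
1. `val = 2 ** -1 // 0` raises ZeroDivisionError.
2. `except (ValueError, IndexError)` does not match ZeroDivisionError; skipped.
3. `except (ZeroDivisionError, Exception)` matches (ZeroDivisionError is in the tuple) → value = 42.
Result: 42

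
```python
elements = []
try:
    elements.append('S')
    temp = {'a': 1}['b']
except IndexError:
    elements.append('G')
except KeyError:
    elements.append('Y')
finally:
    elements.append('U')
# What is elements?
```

Step-by-step execution trace:
1. try: `elements.append('S')` → elements = ['S'].
2. `temp = {'a': 1}['b']` raises KeyError.
3. `except IndexError` does not match KeyError; skipped.
4. `except KeyError` matches → `elements.append('Y')` → elements = ['S', 'Y'].
5. finally always runs: `elements.append('U')` → elements = ['S', 'Y', 'U'].
Result: ['S', 'Y', 'U']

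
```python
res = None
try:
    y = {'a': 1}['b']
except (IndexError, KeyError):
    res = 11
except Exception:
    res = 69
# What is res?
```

Step-by-step execution trace:
1. `y = {'a': 1}['b']` raises KeyError.
2. `except (IndexError, KeyError)` matches (KeyError is in the tuple) → res = 11.
3. `except Exception` is not reached.
Result: 11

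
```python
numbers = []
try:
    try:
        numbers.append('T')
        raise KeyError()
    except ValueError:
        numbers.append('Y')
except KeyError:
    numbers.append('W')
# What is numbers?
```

Step-by-step execution trace:
1. Inner try: `numbers.append('T')` → numbers = ['T'].
2. `raise KeyError()` raises KeyError.
3. Inner `except ValueError` does not match KeyError; exception propagates to outer try.
4. Outer `except KeyError` matches → `numbers.append('W')` → numbers = ['T', 'W'].
Result: ['T', 'W']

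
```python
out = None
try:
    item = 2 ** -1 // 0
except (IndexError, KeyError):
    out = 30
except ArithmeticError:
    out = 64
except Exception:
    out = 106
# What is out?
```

Step-by-step execution trace:
1. `item = 2 ** -1 // 0` raises ZeroDivisionError.
2. `except (IndexError, KeyError)` does not match ZeroDivisionError; skipped.
3. `except ArithmeticError` matches (ZeroDivisionError is a subclass of ArithmeticError) → out = 64.
4. `except Exception` is not reached.
Result: 64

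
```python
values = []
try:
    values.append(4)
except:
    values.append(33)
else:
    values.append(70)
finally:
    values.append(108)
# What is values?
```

Step-by-step execution trace:
1. try: `values.append(4)` → values = [4]. No exception raised.
2. `except` is skipped.
3. `else` runs: `values.append(70)` → values = [4, 70].
4. `finally` always runs: `values.append(108)` → values = [4, 70, 108].
Result: [4, 70, 108]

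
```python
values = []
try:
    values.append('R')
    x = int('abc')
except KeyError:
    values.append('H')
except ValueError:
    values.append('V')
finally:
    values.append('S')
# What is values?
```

Step-by-step execution trace:
1. try: `values.append('R')` → values = ['R'].
2. `x = int('abc')` raises ValueError.
3. `except KeyError` does not match ValueError; skipped.
4. `except ValueError` matches → `values.append('V')` → values = ['R', 'V'].
5. finally always runs: `values.append('S')` → values = ['R', 'V', 'S'].
Result: ['R', 'V', 'S']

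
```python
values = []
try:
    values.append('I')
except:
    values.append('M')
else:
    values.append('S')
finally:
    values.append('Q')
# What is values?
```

Step-by-step execution trace:
1. try: `values.append('I')` → values = ['I']. No exception raised.
2. `except` is skipped.
3. `else` runs: `values.append('S')` → values = ['I', 'S'].
4. `finally` always runs: `values.append('Q')` → values = ['I', 'S', 'Q'].
Result: ['I', 'S', 'Q']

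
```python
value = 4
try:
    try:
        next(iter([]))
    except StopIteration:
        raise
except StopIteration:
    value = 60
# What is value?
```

Step-by-step execution trace:
1. Inner try: `next(iter([]))` raises StopIteration.
2. Inner `except StopIteration` matches; bare `raise` re-raises the same StopIteration.
3. Outer `except StopIteration` matches → value = 60.
Result: 60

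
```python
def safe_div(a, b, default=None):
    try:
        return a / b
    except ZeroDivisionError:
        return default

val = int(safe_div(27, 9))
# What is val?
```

Step-by-step execution trace:
1. `safe_div(27, 9)` enters try: `return 27 / 9` → returns 3.0. No exception raised.
2. `except ZeroDivisionError` is skipped.
3. `int(3.0)` → 3 → val = 3.
Result: 3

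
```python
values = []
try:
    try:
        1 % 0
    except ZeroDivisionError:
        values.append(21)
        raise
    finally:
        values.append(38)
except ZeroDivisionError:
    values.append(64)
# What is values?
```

Step-by-step execution trace:
1. Inner try: `1 % 0` raises ZeroDivisionError.
2. Inner `except ZeroDivisionError` matches → `values.append(21)` → values = [21].
3. bare `raise` re-raises ZeroDivisionError.
4. Inner `finally` runs during unwinding: `values.append(38)` → values = [21, 38].
5. Outer `except ZeroDivisionError` matches → `values.append(64)` → values = [21, 38, 64].
Result: [21, 38, 64]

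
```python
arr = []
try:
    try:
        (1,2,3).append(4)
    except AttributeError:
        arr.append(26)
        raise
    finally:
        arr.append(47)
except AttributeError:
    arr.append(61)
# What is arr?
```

Step-by-step execution trace:
1. Inner try: `(1,2,3).append(4)` raises AttributeError.
2. Inner `except AttributeError` matches → `arr.append(26)` → arr = [26].
3. bare `raise` re-raises AttributeError.
4. Inner `finally` runs during unwinding: `arr.append(47)` → arr = [26, 47].
5. Outer `except AttributeError` matches → `arr.append(61)` → arr = [26, 47, 61].
Result: [26, 47, 61]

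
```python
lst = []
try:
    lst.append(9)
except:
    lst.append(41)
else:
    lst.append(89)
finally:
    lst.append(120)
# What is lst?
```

Step-by-step execution trace:
1. try: `lst.append(9)` → lst = [9]. No exception raised.
2. `except` is skipped.
3. `else` runs: `lst.append(89)` → lst = [9, 89].
4. `finally` always runs: `lst.append(120)` → lst = [9, 89, 120].
Result: [9, 89, 120]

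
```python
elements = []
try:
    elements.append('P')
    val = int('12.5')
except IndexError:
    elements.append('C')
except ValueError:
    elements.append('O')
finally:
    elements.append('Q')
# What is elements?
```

Step-by-step execution trace:
1. try: `elements.append('P')` → elements = ['P'].
2. `val = int('12.5')` raises ValueError.
3. `except IndexError` does not match ValueError; skipped.
4. `except ValueError` matches → `elements.append('O')` → elements = ['P', 'O'].
5. finally always runs: `elements.append('Q')` → elements = ['P', 'O', 'Q'].
Result: ['P', 'O', 'Q']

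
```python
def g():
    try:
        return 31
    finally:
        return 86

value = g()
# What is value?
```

Step-by-step execution trace:
1. `g()` enters try: `return 31` sets pending return value 31.
2. Before returning, `finally: return 86` runs and overrides the pending return.
3. g() returns 86 → value = 86.
Result: 86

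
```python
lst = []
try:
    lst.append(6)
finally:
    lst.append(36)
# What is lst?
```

Step-by-step execution trace:
1. try: `lst.append(6)` → lst = [6].
2. The try body completes without raising.
3. finally always runs: `lst.append(36)` → lst = [6, 36].
Result: [6, 36]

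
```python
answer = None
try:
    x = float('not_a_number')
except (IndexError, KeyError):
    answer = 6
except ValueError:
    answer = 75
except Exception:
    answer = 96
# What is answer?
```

Step-by-step execution trace:
1. `x = float('not_a_number')` raises ValueError.
2. `except (IndexError, KeyError)` does not match ValueError; skipped.
3. `except ValueError` matches (exact type match) → answer = 75.
4. `except Exception` is not reached.
Result: 75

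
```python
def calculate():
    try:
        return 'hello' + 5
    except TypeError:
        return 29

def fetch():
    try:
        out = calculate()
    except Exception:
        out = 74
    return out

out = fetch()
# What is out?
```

Step-by-step execution trace:
1. `fetch()` calls `calculate()`.
2. In calculate: `'hello' + 5` raises TypeError; `except TypeError` catches it → returns 29.
3. In fetch: `out = calculate()` → out = 29. No exception reaches fetch.
4. `except Exception` is skipped; fetch returns 29.
5. out = 29.
Result: 29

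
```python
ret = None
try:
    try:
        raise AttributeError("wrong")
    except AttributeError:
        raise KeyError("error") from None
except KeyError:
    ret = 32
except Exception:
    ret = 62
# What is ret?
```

Step-by-step execution trace:
1. Inner try raises AttributeError; inner `except AttributeError` catches it.
2. `raise KeyError(...) from None` raises KeyError (from None suppresses __context__, but the active exception is still KeyError).
3. Outer `except KeyError` matches → ret = 32.
4. `except Exception` is not reached.
Result: 32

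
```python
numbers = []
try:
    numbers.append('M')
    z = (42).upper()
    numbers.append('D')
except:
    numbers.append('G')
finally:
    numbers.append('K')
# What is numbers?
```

Step-by-step execution trace:
1. try: `numbers.append('M')` → numbers = ['M'].
2. `z = (42).upper()` raises AttributeError; `numbers.append('D')` is not reached.
3. bare `except` matches → `numbers.append('G')` → numbers = ['M', 'G'].
4. finally always runs: `numbers.append('K')` → numbers = ['M', 'G', 'K'].
Result: ['M', 'G', 'K']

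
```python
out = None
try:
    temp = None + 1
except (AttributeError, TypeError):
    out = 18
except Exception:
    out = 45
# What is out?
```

Step-by-step execution trace:
1. `temp = None + 1` raises TypeError.
2. `except (AttributeError, TypeError)` matches (TypeError is in the tuple) → out = 18.
3. `except Exception` is not reached.
Result: 18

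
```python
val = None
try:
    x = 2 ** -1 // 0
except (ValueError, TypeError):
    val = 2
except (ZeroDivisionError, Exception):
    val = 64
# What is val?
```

Step-by-step execution trace:
1. `x = 2 ** -1 // 0` raises ZeroDivisionError.
2. `except (ValueError, TypeError)` does not match ZeroDivisionError; skipped.
3. `except (ZeroDivisionError, Exception)` matches (ZeroDivisionError is in the tuple) → val = 64.
Result: 64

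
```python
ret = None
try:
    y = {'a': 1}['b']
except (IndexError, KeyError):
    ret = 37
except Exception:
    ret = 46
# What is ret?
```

Step-by-step execution trace:
1. `y = {'a': 1}['b']` raises KeyError.
2. `except (IndexError, KeyError)` matches (KeyError is in the tuple) → ret = 37.
3. `except Exception` is not reached.
Result: 37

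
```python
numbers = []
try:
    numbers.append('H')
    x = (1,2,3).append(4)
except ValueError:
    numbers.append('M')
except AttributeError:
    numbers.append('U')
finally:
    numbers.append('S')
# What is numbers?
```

Step-by-step execution trace:
1. try: `numbers.append('H')` → numbers = ['H'].
2. `x = (1,2,3).append(4)` raises AttributeError.
3. `except ValueError` does not match AttributeError; skipped.
4. `except AttributeError` matches → `numbers.append('U')` → numbers = ['H', 'U'].
5. finally always runs: `numbers.append('S')` → numbers = ['H', 'U', 'S'].
Result: ['H', 'U', 'S']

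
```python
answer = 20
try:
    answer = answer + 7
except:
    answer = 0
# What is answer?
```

Step-by-step execution trace:
1. answer starts at 20.
2. try: `answer = answer + 7` → answer = 27. No exception raised.
3. `except` is skipped.
Result: 27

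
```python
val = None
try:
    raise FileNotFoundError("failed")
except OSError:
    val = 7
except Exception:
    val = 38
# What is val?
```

Step-by-step execution trace:
1. `raise FileNotFoundError(...)` raises FileNotFoundError.
2. `except OSError` matches (FileNotFoundError is a subclass of OSError) → val = 7.
3. `except Exception` is not reached.
Result: 7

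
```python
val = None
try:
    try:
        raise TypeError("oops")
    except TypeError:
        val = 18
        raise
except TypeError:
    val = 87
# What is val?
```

Step-by-step execution trace:
1. Inner try: `raise TypeError("oops")` raises TypeError.
2. Inner `except TypeError` matches → val = 18.
3. bare `raise` re-raises the same TypeError.
4. Outer `except TypeError` matches → val = 87.
Result: 87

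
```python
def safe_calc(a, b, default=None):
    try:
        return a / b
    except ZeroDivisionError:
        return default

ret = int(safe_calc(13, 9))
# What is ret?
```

Step-by-step execution trace:
1. `safe_calc(13, 9)` enters try: `return 13 / 9` → returns 1.4444444444444444. No exception raised.
2. `except ZeroDivisionError` is skipped.
3. `int(1.4444444444444444)` → 1 → ret = 1.
Result: 1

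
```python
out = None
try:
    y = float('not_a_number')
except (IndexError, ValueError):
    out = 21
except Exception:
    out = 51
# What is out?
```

Step-by-step execution trace:
1. `y = float('not_a_number')` raises ValueError.
2. `except (IndexError, ValueError)` matches (ValueError is in the tuple) → out = 21.
3. `except Exception` is not reached.
Result: 21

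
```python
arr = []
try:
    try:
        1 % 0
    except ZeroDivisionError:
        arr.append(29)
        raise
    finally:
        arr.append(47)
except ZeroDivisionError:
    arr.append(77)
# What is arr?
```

Step-by-step execution trace:
1. Inner try: `1 % 0` raises ZeroDivisionError.
2. Inner `except ZeroDivisionError` matches → `arr.append(29)` → arr = [29].
3. bare `raise` re-raises ZeroDivisionError.
4. Inner `finally` runs during unwinding: `arr.append(47)` → arr = [29, 47].
5. Outer `except ZeroDivisionError` matches → `arr.append(77)` → arr = [29, 47, 77].
Result: [29, 47, 77]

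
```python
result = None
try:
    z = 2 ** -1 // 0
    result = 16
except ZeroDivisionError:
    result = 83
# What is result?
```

Step-by-step execution trace:
1. `z = 2 ** -1 // 0` raises ZeroDivisionError.
2. `result = 16` is not reached.
3. `except ZeroDivisionError` matches → result = 83.
Result: 83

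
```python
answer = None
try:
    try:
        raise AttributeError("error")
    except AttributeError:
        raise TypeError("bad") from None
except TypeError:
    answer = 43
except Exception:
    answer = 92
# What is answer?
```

Step-by-step execution trace:
1. Inner try raises AttributeError; inner `except AttributeError` catches it.
2. `raise TypeError(...) from None` raises TypeError (from None suppresses __context__, but the active exception is still TypeError).
3. Outer `except TypeError` matches → answer = 43.
4. `except Exception` is not reached.
Result: 43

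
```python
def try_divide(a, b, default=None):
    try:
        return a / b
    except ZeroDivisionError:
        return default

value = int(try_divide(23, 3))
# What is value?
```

Step-by-step execution trace:
1. `try_divide(23, 3)` enters try: `return 23 / 3` → returns 7.666666666666667. No exception raised.
2. `except ZeroDivisionError` is skipped.
3. `int(7.666666666666667)` → 7 → value = 7.
Result: 7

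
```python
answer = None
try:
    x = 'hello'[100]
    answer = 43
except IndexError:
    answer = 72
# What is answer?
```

Step-by-step execution trace:
1. `x = 'hello'[100]` raises IndexError.
2. `answer = 43` is not reached.
3. `except IndexError` matches → answer = 72.
Result: 72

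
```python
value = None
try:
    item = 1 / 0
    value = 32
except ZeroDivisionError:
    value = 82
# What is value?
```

Step-by-step execution trace:
1. `item = 1 / 0` raises ZeroDivisionError.
2. `value = 32` is not reached.
3. `except ZeroDivisionError` matches → value = 82.
Result: 82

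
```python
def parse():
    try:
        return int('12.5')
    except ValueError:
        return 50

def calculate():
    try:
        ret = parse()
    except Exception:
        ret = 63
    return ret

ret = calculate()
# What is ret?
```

Step-by-step execution trace:
1. `calculate()` calls `parse()`.
2. In parse: `int('12.5')` raises ValueError; `except ValueError` catches it → returns 50.
3. In calculate: `ret = parse()` → ret = 50. No exception reaches calculate.
4. `except Exception` is skipped; calculate returns 50.
5. ret = 50.
Result: 50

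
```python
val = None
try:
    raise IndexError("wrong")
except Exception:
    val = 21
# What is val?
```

Step-by-step execution trace:
1. `raise IndexError(...)` raises IndexError.
2. `except Exception` matches (IndexError is a subclass of Exception) → val = 21.
Result: 21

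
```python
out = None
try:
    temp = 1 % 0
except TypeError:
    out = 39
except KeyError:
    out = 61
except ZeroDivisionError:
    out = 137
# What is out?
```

Step-by-step execution trace:
1. `temp = 1 % 0` raises ZeroDivisionError.
2. `except TypeError` does not match ZeroDivisionError; skipped.
3. `except KeyError` does not match ZeroDivisionError; skipped.
4. `except ZeroDivisionError` matches → out = 137.
Result: 137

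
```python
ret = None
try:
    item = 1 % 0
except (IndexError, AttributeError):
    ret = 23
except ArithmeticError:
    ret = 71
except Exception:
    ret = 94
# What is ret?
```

Step-by-step execution trace:
1. `item = 1 % 0` raises ZeroDivisionError.
2. `except (IndexError, AttributeError)` does not match ZeroDivisionError; skipped.
3. `except ArithmeticError` matches (ZeroDivisionError is a subclass of ArithmeticError) → ret = 71.
4. `except Exception` is not reached.
Result: 71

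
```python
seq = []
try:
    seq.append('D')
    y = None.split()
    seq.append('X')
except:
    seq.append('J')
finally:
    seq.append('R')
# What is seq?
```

Step-by-step execution trace:
1. try: `seq.append('D')` → seq = ['D'].
2. `y = None.split()` raises AttributeError; `seq.append('X')` is not reached.
3. bare `except` matches → `seq.append('J')` → seq = ['D', 'J'].
4. finally always runs: `seq.append('R')` → seq = ['D', 'J', 'R'].
Result: ['D', 'J', 'R']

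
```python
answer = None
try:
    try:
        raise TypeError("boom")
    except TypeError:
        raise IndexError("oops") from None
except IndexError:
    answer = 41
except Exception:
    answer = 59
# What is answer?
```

Step-by-step execution trace:
1. Inner try raises TypeError; inner `except TypeError` catches it.
2. `raise IndexError(...) from None` raises IndexError (from None suppresses __context__, but the active exception is still IndexError).
3. Outer `except IndexError` matches → answer = 41.
4. `except Exception` is not reached.
Result: 41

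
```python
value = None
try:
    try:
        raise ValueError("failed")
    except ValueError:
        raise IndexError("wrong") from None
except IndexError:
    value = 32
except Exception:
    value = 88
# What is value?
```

Step-by-step execution trace:
1. Inner try raises ValueError; inner `except ValueError` catches it.
2. `raise IndexError(...) from None` raises IndexError (from None suppresses __context__, but the active exception is still IndexError).
3. Outer `except IndexError` matches → value = 32.
4. `except Exception` is not reached.
Result: 32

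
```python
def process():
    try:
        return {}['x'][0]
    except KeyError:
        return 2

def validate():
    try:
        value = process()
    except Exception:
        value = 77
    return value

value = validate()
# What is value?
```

Step-by-step execution trace:
1. `validate()` calls `process()`.
2. In process: `{}['x'][0]` raises KeyError; `except KeyError` catches it → returns 2.
3. In validate: `value = process()` → value = 2. No exception reaches validate.
4. `except Exception` is skipped; validate returns 2.
5. value = 2.
Result: 2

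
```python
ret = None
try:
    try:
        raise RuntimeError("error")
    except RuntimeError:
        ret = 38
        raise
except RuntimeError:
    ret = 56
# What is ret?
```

Step-by-step execution trace:
1. Inner try: `raise RuntimeError("error")` raises RuntimeError.
2. Inner `except RuntimeError` matches → ret = 38.
3. bare `raise` re-raises the same RuntimeError.
4. Outer `except RuntimeError` matches → ret = 56.
Result: 56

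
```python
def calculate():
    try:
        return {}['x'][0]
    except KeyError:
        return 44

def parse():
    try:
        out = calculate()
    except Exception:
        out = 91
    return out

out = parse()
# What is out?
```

Step-by-step execution trace:
1. `parse()` calls `calculate()`.
2. In calculate: `{}['x'][0]` raises KeyError; `except KeyError` catches it → returns 44.
3. In parse: `out = calculate()` → out = 44. No exception reaches parse.
4. `except Exception` is skipped; parse returns 44.
5. out = 44.
Result: 44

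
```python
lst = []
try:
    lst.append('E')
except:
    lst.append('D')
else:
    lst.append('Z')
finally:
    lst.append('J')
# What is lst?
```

Step-by-step execution trace:
1. try: `lst.append('E')` → lst = ['E']. No exception raised.
2. `except` is skipped.
3. `else` runs: `lst.append('Z')` → lst = ['E', 'Z'].
4. `finally` always runs: `lst.append('J')` → lst = ['E', 'Z', 'J'].
Result: ['E', 'Z', 'J']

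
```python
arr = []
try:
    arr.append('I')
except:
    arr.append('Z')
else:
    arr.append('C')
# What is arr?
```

Step-by-step execution trace:
1. try: `arr.append('I')` → arr = ['I']. No exception raised.
2. `except` is skipped.
3. `else` runs (try completed without exception): `arr.append('C')` → arr = ['I', 'C'].
Result: ['I', 'C']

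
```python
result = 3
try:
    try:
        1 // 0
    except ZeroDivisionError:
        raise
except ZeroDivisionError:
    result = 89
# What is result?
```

Step-by-step execution trace:
1. Inner try: `1 // 0` raises ZeroDivisionError.
2. Inner `except ZeroDivisionError` matches; bare `raise` re-raises the same ZeroDivisionError.
3. Outer `except ZeroDivisionError` matches → result = 89.
Result: 89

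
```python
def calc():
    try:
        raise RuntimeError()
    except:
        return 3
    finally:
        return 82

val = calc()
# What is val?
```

Step-by-step execution trace:
1. `calc()` enters try: `raise RuntimeError()` raises RuntimeError.
2. bare `except` matches → `return 3` sets pending return value 3.
3. Before returning, `finally: return 82` runs and overrides the pending return.
4. calc() returns 82 → val = 82.
Result: 82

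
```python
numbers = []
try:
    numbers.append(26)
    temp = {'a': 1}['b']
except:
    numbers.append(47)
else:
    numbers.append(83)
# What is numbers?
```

Step-by-step execution trace:
1. try: `numbers.append(26)` → numbers = [26].
2. `temp = {'a': 1}['b']` raises KeyError.
3. bare `except` matches → `numbers.append(47)` → numbers = [26, 47].
4. `else` is skipped (an exception was raised).
Result: [26, 47]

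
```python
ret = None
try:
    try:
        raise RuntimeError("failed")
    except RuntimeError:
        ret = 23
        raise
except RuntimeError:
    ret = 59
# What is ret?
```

Step-by-step execution trace:
1. Inner try: `raise RuntimeError("failed")` raises RuntimeError.
2. Inner `except RuntimeError` matches → ret = 23.
3. bare `raise` re-raises the same RuntimeError.
4. Outer `except RuntimeError` matches → ret = 59.
Result: 59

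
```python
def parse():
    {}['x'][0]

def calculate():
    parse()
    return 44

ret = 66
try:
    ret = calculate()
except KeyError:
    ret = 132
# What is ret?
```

Step-by-step execution trace:
1. ret starts at 66.
2. try: `calculate()` calls `parse()`.
3. `parse()` evaluates `{}['x'][0]`, which raises KeyError; it propagates through calculate (uncaught).
4. `return 44` in calculate is not reached; the assignment to ret does not complete.
5. `except KeyError` matches → ret = 132.
Result: 132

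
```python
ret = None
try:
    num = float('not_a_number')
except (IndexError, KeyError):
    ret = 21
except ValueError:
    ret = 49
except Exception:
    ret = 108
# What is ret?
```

Step-by-step execution trace:
1. `num = float('not_a_number')` raises ValueError.
2. `except (IndexError, KeyError)` does not match ValueError; skipped.
3. `except ValueError` matches (exact type match) → ret = 49.
4. `except Exception` is not reached.
Result: 49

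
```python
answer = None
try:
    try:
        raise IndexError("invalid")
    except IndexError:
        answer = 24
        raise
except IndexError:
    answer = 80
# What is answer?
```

Step-by-step execution trace:
1. Inner try: `raise IndexError("invalid")` raises IndexError.
2. Inner `except IndexError` matches → answer = 24.
3. bare `raise` re-raises the same IndexError.
4. Outer `except IndexError` matches → answer = 80.
Result: 80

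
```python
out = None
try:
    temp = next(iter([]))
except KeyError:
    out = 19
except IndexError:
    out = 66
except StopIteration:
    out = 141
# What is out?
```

Step-by-step execution trace:
1. `temp = next(iter([]))` raises StopIteration.
2. `except KeyError` does not match StopIteration; skipped.
3. `except IndexError` does not match StopIteration; skipped.
4. `except StopIteration` matches → out = 141.
Result: 141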